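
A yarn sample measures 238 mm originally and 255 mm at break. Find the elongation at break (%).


Formula: Elongation (%) = ((L_break - L0) / L0) * 100
Step 1: Extension = 255 - 238 = 17 mm
Step 2: Elongation = (17 / 238) * 100
Step 3: Elongation = 0.071429 * 100 = 7.1429% ≈ 7.1%

7.1%


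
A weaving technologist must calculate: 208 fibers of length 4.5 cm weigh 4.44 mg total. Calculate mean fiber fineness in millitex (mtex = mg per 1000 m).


Formula: fineness (mtex) = mass (mg) / total length (km) = (mass_mg / total_length_m) * 1000
Step 1: Convert fiber length: 4.5 cm = 0.045 m
Step 2: Total fiber length = 208 * 0.045 = 9.36 m
Step 3: Linear density = 4.44 mg / 9.36 m = 0.4744 mg/m
Step 4: fineness = 0.4744 * 1000 = 474.4 mtex

474.4 mtex


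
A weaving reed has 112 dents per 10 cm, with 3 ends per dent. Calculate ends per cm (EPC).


Formula: EPC = (dents per 10 cm * ends per dent) / 10
Step 1: Total ends per 10 cm = 112 * 3 = 336
Step 2: EPC = 336 / 10 = 33.6 ends/cm

33.6 ends/cm


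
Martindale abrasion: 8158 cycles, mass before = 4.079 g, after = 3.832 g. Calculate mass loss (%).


Formula: Mass loss% = ((m_before - m_after) / m_before) * 100
Step 1: Mass loss = 4.079 - 3.832 = 0.247 g
Step 2: Ratio = 0.247 / 4.079 = 0.0605541
Step 3: Mass loss% = 0.0605541 * 100 = 6.05541% ≈ 6.06%

6.06%


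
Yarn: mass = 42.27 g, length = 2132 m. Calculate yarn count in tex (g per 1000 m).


Formula: Tex = (mass_g / length_m) * 1000
Substituting: Tex = (42.27 / 2132) * 1000
Intermediate: 42.27 / 2132 = 0.01982645 g/m
Tex = 0.01982645 * 1000 = 19.83 tex

19.83 tex


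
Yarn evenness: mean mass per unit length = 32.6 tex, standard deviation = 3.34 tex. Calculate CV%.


Formula: CV% = (standard deviation / mean) * 100
Step 1: Ratio = 3.34 / 32.6 = 0.102454
Step 2: CV% = 0.102454 * 100 = 10.2454% ≈ 10.2%

10.2%


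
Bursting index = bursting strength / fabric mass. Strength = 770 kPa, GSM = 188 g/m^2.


Formula: Bursting Index = Bursting Strength / Fabric GSM
BI = 770 kPa / 188 g/m^2
BI = 4.096 kPa/(g/m^2)

4.096 kPa/(g/m^2)


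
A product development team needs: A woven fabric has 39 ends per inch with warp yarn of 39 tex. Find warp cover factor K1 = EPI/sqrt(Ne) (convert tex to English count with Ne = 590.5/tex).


Formula: K1 = EPI / sqrt(Ne), with Ne = 590.5 / tex_warp
Step 1: Ne = 590.5 / 39 = 15.141
Step 2: sqrt(Ne) = sqrt(15.141) = 3.8911
Step 3: K1 = 39 / 3.8911 = 10.0

10.0


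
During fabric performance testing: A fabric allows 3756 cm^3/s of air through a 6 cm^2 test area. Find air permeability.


Formula: Air Permeability = Airflow / Test Area
AP = 3756 cm^3/s / 6 cm^2
AP = 626.0 cm^3/s/cm^2

626.0 cm^3/s/cm^2


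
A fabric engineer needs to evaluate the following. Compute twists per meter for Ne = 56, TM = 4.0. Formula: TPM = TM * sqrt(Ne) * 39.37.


Formula: TPM = TM * sqrt(Ne) * 39.37
Step 1: sqrt(Ne) = sqrt(56) = 7.4833
Step 2: TM * sqrt(Ne) = 4.0 * 7.4833 = 29.9332
Step 3: TPM = 29.9332 * 39.37 = 1178 twists/m

1178 twists/m


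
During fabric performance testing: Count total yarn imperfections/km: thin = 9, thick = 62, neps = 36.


Formula: Total = thin places + thick places + neps
Total = 9 + 62 + 36
Total = 107 imperfections/km

107 imperfections/km


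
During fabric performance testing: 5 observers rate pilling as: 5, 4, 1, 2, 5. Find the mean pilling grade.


Formula: Mean = sum / count
Sum = 5 + 4 + 1 + 2 + 5 = 17
Mean = 17 / 5 = 3.4

3.4


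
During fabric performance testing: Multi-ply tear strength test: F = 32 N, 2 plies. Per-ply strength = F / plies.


Formula: Per-ply strength = Total force / Number of plies
Per-ply = 32 N / 2
Per-ply = 16 N

16 N


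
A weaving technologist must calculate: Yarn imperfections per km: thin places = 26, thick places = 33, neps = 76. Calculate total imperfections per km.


Formula: Total = thin places + thick places + neps
Total = 26 + 33 + 76
Total = 135 imperfections/km

135 imperfections/km


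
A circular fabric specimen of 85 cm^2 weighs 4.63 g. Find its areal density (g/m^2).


Formula: GSM = mass_g / area_m2
Step 1: Convert area: 85 cm^2 = 85 / 10000 = 0.0085 m^2
Step 2: GSM = 4.63 g / 0.0085 m^2 = 544.7 g/m^2

544.7 g/m^2


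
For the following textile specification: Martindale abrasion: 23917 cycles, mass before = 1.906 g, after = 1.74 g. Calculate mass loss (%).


Formula: Mass loss% = ((m_before - m_after) / m_before) * 100
Step 1: Mass loss = 1.906 - 1.74 = 0.166 g
Step 2: Ratio = 0.166 / 1.906 = 0.0870934
Step 3: Mass loss% = 0.0870934 * 100 = 8.70934% ≈ 8.71%

8.71%


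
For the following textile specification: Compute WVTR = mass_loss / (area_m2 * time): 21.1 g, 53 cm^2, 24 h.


Formula: WVTR = mass_loss / (area * time)
Step 1: Convert area: 53 cm^2 = 0.0053 m^2
Step 2: WVTR = 21.1 g / (0.0053 m^2 * 24 h)
Step 3: WVTR = 21.1 / 0.1272 = 165.9 g/m^2/h

165.9 g/m^2/h


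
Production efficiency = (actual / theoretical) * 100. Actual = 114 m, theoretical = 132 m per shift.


Formula: Efficiency% = (Actual output / Theoretical output) * 100
Efficiency% = (114 / 132) * 100
Efficiency% = 0.863636 * 100 = 86.3636% ≈ 86.4%

86.4%


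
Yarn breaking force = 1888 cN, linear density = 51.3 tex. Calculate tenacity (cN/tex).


Formula: Tenacity = Breaking force / Linear density
Tenacity = 1888 cN / 51.3 tex
Tenacity = 36.80 cN/tex

36.80 cN/tex


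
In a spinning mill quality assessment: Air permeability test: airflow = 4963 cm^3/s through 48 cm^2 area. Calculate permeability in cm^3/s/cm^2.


Formula: Air Permeability = Airflow / Test Area
AP = 4963 cm^3/s / 48 cm^2
AP = 103.4 cm^3/s/cm^2

103.4 cm^3/s/cm^2


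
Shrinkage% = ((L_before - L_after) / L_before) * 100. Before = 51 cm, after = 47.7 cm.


Formula: Shrinkage% = ((L_before - L_after) / L_before) * 100
Step 1: Shrinkage = 51 - 47.7 = 3.3 cm
Step 2: Shrinkage% = (3.3 / 51) * 100
Step 3: Shrinkage% = 0.064706 * 100 = 6.4706% ≈ 6.5%

6.5%


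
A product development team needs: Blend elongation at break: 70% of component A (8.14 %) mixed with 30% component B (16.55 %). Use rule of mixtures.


Formula: Blend property = (fraction_A * property_A) + (fraction_B * property_B)
Step 1: Contribution A = 70/100 * 8.14 % = 5.698 %
Step 2: Contribution B = 30/100 * 16.55 % = 4.965 %
Step 3: Blend elongation at break = 5.698 + 4.965 = 10.663 %

10.663 %


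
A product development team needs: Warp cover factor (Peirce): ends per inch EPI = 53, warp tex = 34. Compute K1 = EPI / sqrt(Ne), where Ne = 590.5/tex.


Formula: K1 = EPI / sqrt(Ne), with Ne = 590.5 / tex_warp
Step 1: Ne = 590.5 / 34 = 17.368
Step 2: sqrt(Ne) = sqrt(17.368) = 4.1675
Step 3: K1 = 53 / 4.1675 = 12.7

12.7


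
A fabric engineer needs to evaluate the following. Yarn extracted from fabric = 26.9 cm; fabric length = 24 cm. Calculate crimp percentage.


Formula: Crimp% = ((L_yarn - L_fabric) / L_fabric) * 100
Step 1: Extension = 26.9 - 24 = 2.9 cm
Step 2: Crimp% = (2.9 / 24) * 100
Step 3: Crimp% = 0.120833 * 100 = 12.0833% ≈ 12.1%

12.1%


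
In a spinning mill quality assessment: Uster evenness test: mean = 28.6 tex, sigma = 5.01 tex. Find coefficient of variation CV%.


Formula: CV% = (standard deviation / mean) * 100
Step 1: Ratio = 5.01 / 28.6 = 0.175175
Step 2: CV% = 0.175175 * 100 = 17.5175% ≈ 17.5%

17.5%


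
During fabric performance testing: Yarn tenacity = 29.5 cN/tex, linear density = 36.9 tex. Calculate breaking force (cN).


Formula: Breaking force = Tenacity * Linear density
F = 29.5 cN/tex * 36.9 tex
F = 1088.55 cN

1088.55 cN


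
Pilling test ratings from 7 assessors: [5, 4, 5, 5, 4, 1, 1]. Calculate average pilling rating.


Formula: Mean = sum / count
Sum = 5 + 4 + 5 + 5 + 4 + 1 + 1 = 25
Mean = 25 / 7 = 3.6

3.6


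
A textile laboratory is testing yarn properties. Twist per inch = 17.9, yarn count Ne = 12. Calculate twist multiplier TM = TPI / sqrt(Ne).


Formula: TM = TPI / sqrt(Ne)
Step 1: sqrt(Ne) = sqrt(12) = 3.4641
Step 2: TM = 17.9 / 3.4641 = 5.17

5.17 TM


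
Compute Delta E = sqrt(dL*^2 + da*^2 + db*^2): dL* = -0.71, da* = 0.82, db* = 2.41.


Formula: Delta E = sqrt(dL*^2 + da*^2 + db*^2)
Step 1: dL*^2 = (-0.71)^2 = 0.5041
Step 2: da*^2 = 0.82^2 = 0.6724
Step 3: db*^2 = 2.41^2 = 5.8081
Step 4: Sum = 0.5041 + 0.6724 + 5.8081 = 6.9846
Step 5: Delta E = sqrt(6.9846) = 2.64

2.64 Delta E


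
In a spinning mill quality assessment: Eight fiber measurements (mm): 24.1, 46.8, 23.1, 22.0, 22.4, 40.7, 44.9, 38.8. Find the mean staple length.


Formula: Mean = sum of lengths / count
Sum = 24.1 + 46.8 + 23.1 + 22.0 + 22.4 + 40.7 + 44.9 + 38.8
Sum = 262.8 mm
Mean = 262.8 / 8 = 32.85 mm

32.85 mm


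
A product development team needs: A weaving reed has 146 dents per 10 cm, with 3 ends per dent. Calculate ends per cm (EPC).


Formula: EPC = (dents per 10 cm * ends per dent) / 10
Step 1: Total ends per 10 cm = 146 * 3 = 438
Step 2: EPC = 438 / 10 = 43.8 ends/cm

43.8 ends/cm


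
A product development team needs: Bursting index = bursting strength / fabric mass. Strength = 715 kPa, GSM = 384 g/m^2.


Formula: Bursting Index = Bursting Strength / Fabric GSM
BI = 715 kPa / 384 g/m^2
BI = 1.862 kPa/(g/m^2)

1.862 kPa/(g/m^2)


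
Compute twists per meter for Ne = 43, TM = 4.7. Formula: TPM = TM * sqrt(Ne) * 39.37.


Formula: TPM = TM * sqrt(Ne) * 39.37
Step 1: sqrt(Ne) = sqrt(43) = 6.5574
Step 2: TM * sqrt(Ne) = 4.7 * 6.5574 = 30.8198
Step 3: TPM = 30.8198 * 39.37 = 1213 twists/m

1213 twists/m


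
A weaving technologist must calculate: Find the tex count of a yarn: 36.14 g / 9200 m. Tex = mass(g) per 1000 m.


Formula: Tex = (mass_g / length_m) * 1000
Substituting: Tex = (36.14 / 9200) * 1000
Intermediate: 36.14 / 9200 = 0.00392826 g/m
Tex = 0.00392826 * 1000 = 3.93 tex

3.93 tex


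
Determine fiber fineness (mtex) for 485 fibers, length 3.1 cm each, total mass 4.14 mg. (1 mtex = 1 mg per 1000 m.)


Formula: fineness (mtex) = mass (mg) / total length (km) = (mass_mg / total_length_m) * 1000
Step 1: Convert fiber length: 3.1 cm = 0.031 m
Step 2: Total fiber length = 485 * 0.031 = 15.035 m
Step 3: Linear density = 4.14 mg / 15.035 m = 0.2754 mg/m
Step 4: fineness = 0.2754 * 1000 = 275.4 mtex

275.4 mtex


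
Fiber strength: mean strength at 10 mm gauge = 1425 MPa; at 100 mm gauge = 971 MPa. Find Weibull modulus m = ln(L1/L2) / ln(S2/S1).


Formula: m = ln(L1/L2) / ln(S2/S1)
Step 1: ln(L1/L2) = ln(10/100) = -2.30259
Step 2: S2/S1 = 971/1425 = 0.6814
Step 3: ln(S2/S1) = ln(0.6814) = -0.38361
Step 4: m = -2.30259 / -0.38361 = 6.00

6.00 (Weibull m)


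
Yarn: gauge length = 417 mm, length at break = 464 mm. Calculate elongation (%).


Formula: Elongation (%) = ((L_break - L0) / L0) * 100
Step 1: Extension = 464 - 417 = 47 mm
Step 2: Elongation = (47 / 417) * 100
Step 3: Elongation = 0.11271 * 100 = 11.271% ≈ 11.3%

11.3%


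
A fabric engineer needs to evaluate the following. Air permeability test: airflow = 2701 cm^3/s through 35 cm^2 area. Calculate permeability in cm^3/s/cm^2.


Formula: Air Permeability = Airflow / Test Area
AP = 2701 cm^3/s / 35 cm^2
AP = 77.2 cm^3/s/cm^2

77.2 cm^3/s/cm^2


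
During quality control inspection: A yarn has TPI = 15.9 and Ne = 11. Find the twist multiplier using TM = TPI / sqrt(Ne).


Formula: TM = TPI / sqrt(Ne)
Step 1: sqrt(Ne) = sqrt(11) = 3.3166
Step 2: TM = 15.9 / 3.3166 = 4.79

4.79 TM


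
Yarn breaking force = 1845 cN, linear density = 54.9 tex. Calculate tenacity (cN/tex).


Formula: Tenacity = Breaking force / Linear density
Tenacity = 1845 cN / 54.9 tex
Tenacity = 33.61 cN/tex

33.61 cN/tex


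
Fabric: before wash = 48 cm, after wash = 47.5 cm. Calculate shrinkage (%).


Formula: Shrinkage% = ((L_before - L_after) / L_before) * 100
Step 1: Shrinkage = 48 - 47.5 = 0.5 cm
Step 2: Shrinkage% = (0.5 / 48) * 100
Step 3: Shrinkage% = 0.010417 * 100 = 1.0417% ≈ 1.0%

1.0%


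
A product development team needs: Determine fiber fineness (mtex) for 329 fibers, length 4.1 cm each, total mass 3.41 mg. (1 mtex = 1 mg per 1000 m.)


Formula: fineness (mtex) = mass (mg) / total length (km) = (mass_mg / total_length_m) * 1000
Step 1: Convert fiber length: 4.1 cm = 0.041 m
Step 2: Total fiber length = 329 * 0.041 = 13.489 m
Step 3: Linear density = 3.41 mg / 13.489 m = 0.2528 mg/m
Step 4: fineness = 0.2528 * 1000 = 252.8 mtex

252.8 mtex


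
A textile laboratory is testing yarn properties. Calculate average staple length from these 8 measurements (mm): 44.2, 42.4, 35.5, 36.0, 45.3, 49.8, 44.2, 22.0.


Formula: Mean = sum of lengths / count
Sum = 44.2 + 42.4 + 35.5 + 36.0 + 45.3 + 49.8 + 44.2 + 22.0
Sum = 319.4 mm
Mean = 319.4 / 8 = 39.93 mm

39.93 mm


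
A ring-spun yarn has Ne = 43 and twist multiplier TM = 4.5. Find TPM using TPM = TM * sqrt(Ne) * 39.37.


Formula: TPM = TM * sqrt(Ne) * 39.37
Step 1: sqrt(Ne) = sqrt(43) = 6.5574
Step 2: TM * sqrt(Ne) = 4.5 * 6.5574 = 29.5083
Step 3: TPM = 29.5083 * 39.37 = 1162 twists/m

1162 twists/m


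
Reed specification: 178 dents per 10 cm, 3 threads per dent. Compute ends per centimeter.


Formula: EPC = (dents per 10 cm * ends per dent) / 10
Step 1: Total ends per 10 cm = 178 * 3 = 534
Step 2: EPC = 534 / 10 = 53.4 ends/cm

53.4 ends/cm


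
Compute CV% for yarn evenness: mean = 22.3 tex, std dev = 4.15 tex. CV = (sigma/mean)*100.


Formula: CV% = (standard deviation / mean) * 100
Step 1: Ratio = 4.15 / 22.3 = 0.186099
Step 2: CV% = 0.186099 * 100 = 18.6099% ≈ 18.6%

18.6%


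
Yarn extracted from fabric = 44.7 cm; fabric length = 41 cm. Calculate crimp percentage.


Formula: Crimp% = ((L_yarn - L_fabric) / L_fabric) * 100
Step 1: Extension = 44.7 - 41 = 3.7 cm
Step 2: Crimp% = (3.7 / 41) * 100
Step 3: Crimp% = 0.090244 * 100 = 9.0244% ≈ 9.0%

9.0%


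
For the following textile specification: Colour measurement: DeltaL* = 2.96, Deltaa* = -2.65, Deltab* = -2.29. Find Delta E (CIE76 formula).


Formula: Delta E = sqrt(dL*^2 + da*^2 + db*^2)
Step 1: dL*^2 = 2.96^2 = 8.7616
Step 2: da*^2 = (-2.65)^2 = 7.0225
Step 3: db*^2 = (-2.29)^2 = 5.2441
Step 4: Sum = 8.7616 + 7.0225 + 5.2441 = 21.0282
Step 5: Delta E = sqrt(21.0282) = 4.59

4.59 Delta E


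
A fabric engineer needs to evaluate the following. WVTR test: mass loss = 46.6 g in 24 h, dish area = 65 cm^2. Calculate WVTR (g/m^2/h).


Formula: WVTR = mass_loss / (area * time)
Step 1: Convert area: 65 cm^2 = 0.0065 m^2
Step 2: WVTR = 46.6 g / (0.0065 m^2 * 24 h)
Step 3: WVTR = 46.6 / 0.156 = 298.7 g/m^2/h

298.7 g/m^2/h


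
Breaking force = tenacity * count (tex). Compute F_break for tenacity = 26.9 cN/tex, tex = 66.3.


Formula: Breaking force = Tenacity * Linear density
F = 26.9 cN/tex * 66.3 tex
F = 1783.47 cN

1783.47 cN


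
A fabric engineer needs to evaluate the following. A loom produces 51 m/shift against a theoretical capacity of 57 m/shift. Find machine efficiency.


Formula: Efficiency% = (Actual output / Theoretical output) * 100
Efficiency% = (51 / 57) * 100
Efficiency% = 0.894737 * 100 = 89.4737% ≈ 89.5%

89.5%


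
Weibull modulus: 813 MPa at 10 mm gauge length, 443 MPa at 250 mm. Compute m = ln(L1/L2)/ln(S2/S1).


Formula: m = ln(L1/L2) / ln(S2/S1)
Step 1: ln(L1/L2) = ln(10/250) = -3.21888
Step 2: S2/S1 = 443/813 = 0.5449
Step 3: ln(S2/S1) = ln(0.5449) = -0.60715
Step 4: m = -3.21888 / -0.60715 = 5.30

5.30 (Weibull m)


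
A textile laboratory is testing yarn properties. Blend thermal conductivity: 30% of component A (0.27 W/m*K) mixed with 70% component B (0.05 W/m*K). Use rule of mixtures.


Formula: Blend property = (fraction_A * property_A) + (fraction_B * property_B)
Step 1: Contribution A = 30/100 * 0.27 W/m*K = 0.081 W/m*K
Step 2: Contribution B = 70/100 * 0.05 W/m*K = 0.035 W/m*K
Step 3: Blend thermal conductivity = 0.081 + 0.035 = 0.116 W/m*K

0.116 W/m*K


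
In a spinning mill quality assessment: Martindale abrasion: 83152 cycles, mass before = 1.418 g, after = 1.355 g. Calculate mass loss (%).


Formula: Mass loss% = ((m_before - m_after) / m_before) * 100
Step 1: Mass loss = 1.418 - 1.355 = 0.063 g
Step 2: Ratio = 0.063 / 1.418 = 0.0444288
Step 3: Mass loss% = 0.0444288 * 100 = 4.44288% ≈ 4.44%

4.44%


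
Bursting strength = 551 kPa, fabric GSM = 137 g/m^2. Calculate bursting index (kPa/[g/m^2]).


Formula: Bursting Index = Bursting Strength / Fabric GSM
BI = 551 kPa / 137 g/m^2
BI = 4.022 kPa/(g/m^2)

4.022 kPa/(g/m^2)


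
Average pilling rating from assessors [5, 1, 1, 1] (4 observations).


Formula: Mean = sum / count
Sum = 5 + 1 + 1 + 1 = 8
Mean = 8 / 4 = 2.0

2.0


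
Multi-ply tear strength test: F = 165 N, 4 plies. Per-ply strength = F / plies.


Formula: Per-ply strength = Total force / Number of plies
Per-ply = 165 N / 4
Per-ply = 41.25 N

41.25 N


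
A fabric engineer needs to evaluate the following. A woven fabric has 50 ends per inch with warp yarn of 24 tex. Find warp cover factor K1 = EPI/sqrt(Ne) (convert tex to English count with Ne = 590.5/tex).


Formula: K1 = EPI / sqrt(Ne), with Ne = 590.5 / tex_warp
Step 1: Ne = 590.5 / 24 = 24.604
Step 2: sqrt(Ne) = sqrt(24.604) = 4.9602
Step 3: K1 = 50 / 4.9602 = 10.1

10.1


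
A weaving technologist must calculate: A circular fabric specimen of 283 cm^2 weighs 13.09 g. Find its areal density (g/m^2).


Formula: GSM = mass_g / area_m2
Step 1: Convert area: 283 cm^2 = 283 / 10000 = 0.0283 m^2
Step 2: GSM = 13.09 g / 0.0283 m^2 = 462.5 g/m^2

462.5 g/m^2


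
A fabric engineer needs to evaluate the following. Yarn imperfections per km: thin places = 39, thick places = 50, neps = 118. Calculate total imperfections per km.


Formula: Total = thin places + thick places + neps
Total = 39 + 50 + 118
Total = 207 imperfections/km

207 imperfections/km


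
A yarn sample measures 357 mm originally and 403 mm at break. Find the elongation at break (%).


Formula: Elongation (%) = ((L_break - L0) / L0) * 100
Step 1: Extension = 403 - 357 = 46 mm
Step 2: Elongation = (46 / 357) * 100
Step 3: Elongation = 0.128852 * 100 = 12.8852% ≈ 12.9%

12.9%


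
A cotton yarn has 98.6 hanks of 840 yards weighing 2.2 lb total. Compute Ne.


Formula: Ne = hanks / mass_lb
Substituting: Ne = 98.6 / 2.2
Ne = 44.8

44.8 Ne


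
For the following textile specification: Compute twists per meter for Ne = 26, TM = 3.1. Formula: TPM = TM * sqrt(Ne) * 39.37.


Formula: TPM = TM * sqrt(Ne) * 39.37
Step 1: sqrt(Ne) = sqrt(26) = 5.099
Step 2: TM * sqrt(Ne) = 3.1 * 5.099 = 15.8069
Step 3: TPM = 15.8069 * 39.37 = 622 twists/m

622 twists/m


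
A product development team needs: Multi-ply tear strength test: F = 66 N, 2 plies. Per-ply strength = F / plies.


Formula: Per-ply strength = Total force / Number of plies
Per-ply = 66 N / 2
Per-ply = 33 N

33 N


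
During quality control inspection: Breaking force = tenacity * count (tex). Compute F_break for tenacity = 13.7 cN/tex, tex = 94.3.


Formula: Breaking force = Tenacity * Linear density
F = 13.7 cN/tex * 94.3 tex
F = 1291.91 cN

1291.91 cN


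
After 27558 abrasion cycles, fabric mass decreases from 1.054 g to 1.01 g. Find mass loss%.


Formula: Mass loss% = ((m_before - m_after) / m_before) * 100
Step 1: Mass loss = 1.054 - 1.01 = 0.044 g
Step 2: Ratio = 0.044 / 1.054 = 0.0417457
Step 3: Mass loss% = 0.0417457 * 100 = 4.17457% ≈ 4.17%

4.17%


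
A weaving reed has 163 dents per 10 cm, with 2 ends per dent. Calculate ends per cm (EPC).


Formula: EPC = (dents per 10 cm * ends per dent) / 10
Step 1: Total ends per 10 cm = 163 * 2 = 326
Step 2: EPC = 326 / 10 = 32.6 ends/cm

32.6 ends/cm


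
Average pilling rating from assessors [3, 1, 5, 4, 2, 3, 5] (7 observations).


Formula: Mean = sum / count
Sum = 3 + 1 + 5 + 4 + 2 + 3 + 5 = 23
Mean = 23 / 7 = 3.3

3.3


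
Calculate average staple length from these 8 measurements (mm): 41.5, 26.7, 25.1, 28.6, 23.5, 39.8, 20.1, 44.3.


Formula: Mean = sum of lengths / count
Sum = 41.5 + 26.7 + 25.1 + 28.6 + 23.5 + 39.8 + 20.1 + 44.3
Sum = 249.6 mm
Mean = 249.6 / 8 = 31.20 mm

31.20 mm


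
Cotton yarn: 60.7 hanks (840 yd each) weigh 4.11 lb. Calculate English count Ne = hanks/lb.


Formula: Ne = hanks / mass_lb
Substituting: Ne = 60.7 / 4.11
Ne = 14.8

14.8 Ne


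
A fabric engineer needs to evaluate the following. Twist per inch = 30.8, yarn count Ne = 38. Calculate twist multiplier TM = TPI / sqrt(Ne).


Formula: TM = TPI / sqrt(Ne)
Step 1: sqrt(Ne) = sqrt(38) = 6.1644
Step 2: TM = 30.8 / 6.1644 = 5.00

5.00 TM


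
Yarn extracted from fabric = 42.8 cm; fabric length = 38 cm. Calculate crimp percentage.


Formula: Crimp% = ((L_yarn - L_fabric) / L_fabric) * 100
Step 1: Extension = 42.8 - 38 = 4.8 cm
Step 2: Crimp% = (4.8 / 38) * 100
Step 3: Crimp% = 0.126316 * 100 = 12.6316% ≈ 12.6%

12.6%


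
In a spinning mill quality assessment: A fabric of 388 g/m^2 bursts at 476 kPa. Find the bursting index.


Formula: Bursting Index = Bursting Strength / Fabric GSM
BI = 476 kPa / 388 g/m^2
BI = 1.227 kPa/(g/m^2)

1.227 kPa/(g/m^2)


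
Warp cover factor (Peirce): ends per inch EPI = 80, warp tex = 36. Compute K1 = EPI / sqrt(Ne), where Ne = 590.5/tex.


Formula: K1 = EPI / sqrt(Ne), with Ne = 590.5 / tex_warp
Step 1: Ne = 590.5 / 36 = 16.403
Step 2: sqrt(Ne) = sqrt(16.403) = 4.0501
Step 3: K1 = 80 / 4.0501 = 19.8

19.8


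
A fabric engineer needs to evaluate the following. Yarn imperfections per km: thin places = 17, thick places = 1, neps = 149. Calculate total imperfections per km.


Formula: Total = thin places + thick places + neps
Total = 17 + 1 + 149
Total = 167 imperfections/km

167 imperfections/km


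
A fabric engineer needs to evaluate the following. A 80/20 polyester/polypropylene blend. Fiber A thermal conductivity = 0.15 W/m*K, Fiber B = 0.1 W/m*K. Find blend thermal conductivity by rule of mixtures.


Formula: Blend property = (fraction_A * property_A) + (fraction_B * property_B)
Step 1: Contribution A = 80/100 * 0.15 W/m*K = 0.12 W/m*K
Step 2: Contribution B = 20/100 * 0.1 W/m*K = 0.02 W/m*K
Step 3: Blend thermal conductivity = 0.12 + 0.02 = 0.14 W/m*K

0.14 W/m*K


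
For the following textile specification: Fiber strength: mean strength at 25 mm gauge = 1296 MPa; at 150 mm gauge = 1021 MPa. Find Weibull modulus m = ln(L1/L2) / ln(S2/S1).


Formula: m = ln(L1/L2) / ln(S2/S1)
Step 1: ln(L1/L2) = ln(25/150) = -1.79176
Step 2: S2/S1 = 1021/1296 = 0.78781
Step 3: ln(S2/S1) = ln(0.78781) = -0.23850
Step 4: m = -1.79176 / -0.23850 = 7.51

7.51 (Weibull m)


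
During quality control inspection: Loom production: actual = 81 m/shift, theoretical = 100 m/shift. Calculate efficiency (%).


Formula: Efficiency% = (Actual output / Theoretical output) * 100
Efficiency% = (81 / 100) * 100
Efficiency% = 0.81 * 100 = 81.0%

81.0%


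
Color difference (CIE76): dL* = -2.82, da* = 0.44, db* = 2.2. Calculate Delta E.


Formula: Delta E = sqrt(dL*^2 + da*^2 + db*^2)
Step 1: dL*^2 = (-2.82)^2 = 7.9524
Step 2: da*^2 = 0.44^2 = 0.1936
Step 3: db*^2 = 2.2^2 = 4.84
Step 4: Sum = 7.9524 + 0.1936 + 4.84 = 12.986
Step 5: Delta E = sqrt(12.986) = 3.6

3.6 Delta E


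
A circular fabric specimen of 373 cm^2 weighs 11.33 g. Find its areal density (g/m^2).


Formula: GSM = mass_g / area_m2
Step 1: Convert area: 373 cm^2 = 373 / 10000 = 0.0373 m^2
Step 2: GSM = 11.33 g / 0.0373 m^2 = 303.8 g/m^2

303.8 g/m^2


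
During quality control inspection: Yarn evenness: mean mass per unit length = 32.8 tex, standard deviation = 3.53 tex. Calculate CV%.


Formula: CV% = (standard deviation / mean) * 100
Step 1: Ratio = 3.53 / 32.8 = 0.107622
Step 2: CV% = 0.107622 * 100 = 10.7622% ≈ 10.8%

10.8%


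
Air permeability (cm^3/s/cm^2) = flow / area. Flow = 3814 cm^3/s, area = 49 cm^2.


Formula: Air Permeability = Airflow / Test Area
AP = 3814 cm^3/s / 49 cm^2
AP = 77.8 cm^3/s/cm^2

77.8 cm^3/s/cm^2


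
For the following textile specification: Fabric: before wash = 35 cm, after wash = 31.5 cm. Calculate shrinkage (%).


Formula: Shrinkage% = ((L_before - L_after) / L_before) * 100
Step 1: Shrinkage = 35 - 31.5 = 3.5 cm
Step 2: Shrinkage% = (3.5 / 35) * 100
Step 3: Shrinkage% = 0.1 * 100 = 10.0%

10.0%


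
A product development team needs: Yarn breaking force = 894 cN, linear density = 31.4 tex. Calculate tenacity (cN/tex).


Formula: Tenacity = Breaking force / Linear density
Tenacity = 894 cN / 31.4 tex
Tenacity = 28.47 cN/tex

28.47 cN/tex


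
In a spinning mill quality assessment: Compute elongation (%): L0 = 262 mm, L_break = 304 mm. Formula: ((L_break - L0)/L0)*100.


Formula: Elongation (%) = ((L_break - L0) / L0) * 100
Step 1: Extension = 304 - 262 = 42 mm
Step 2: Elongation = (42 / 262) * 100
Step 3: Elongation = 0.160305 * 100 = 16.0305% ≈ 16.0%

16.0%


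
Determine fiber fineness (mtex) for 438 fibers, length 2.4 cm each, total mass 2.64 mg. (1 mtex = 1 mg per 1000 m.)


Formula: fineness (mtex) = mass (mg) / total length (km) = (mass_mg / total_length_m) * 1000
Step 1: Convert fiber length: 2.4 cm = 0.024 m
Step 2: Total fiber length = 438 * 0.024 = 10.512 m
Step 3: Linear density = 2.64 mg / 10.512 m = 0.2511 mg/m
Step 4: fineness = 0.2511 * 1000 = 251.1 mtex

251.1 mtex


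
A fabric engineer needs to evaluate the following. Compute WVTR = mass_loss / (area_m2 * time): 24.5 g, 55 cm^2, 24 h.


Formula: WVTR = mass_loss / (area * time)
Step 1: Convert area: 55 cm^2 = 0.0055 m^2
Step 2: WVTR = 24.5 g / (0.0055 m^2 * 24 h)
Step 3: WVTR = 24.5 / 0.132 = 185.6 g/m^2/h

185.6 g/m^2/h


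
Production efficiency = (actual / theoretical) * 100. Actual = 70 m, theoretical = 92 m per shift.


Formula: Efficiency% = (Actual output / Theoretical output) * 100
Efficiency% = (70 / 92) * 100
Efficiency% = 0.76087 * 100 = 76.087% ≈ 76.1%

76.1%


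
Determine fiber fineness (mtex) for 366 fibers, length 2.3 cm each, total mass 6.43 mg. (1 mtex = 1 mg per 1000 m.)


Formula: fineness (mtex) = mass (mg) / total length (km) = (mass_mg / total_length_m) * 1000
Step 1: Convert fiber length: 2.3 cm = 0.023 m
Step 2: Total fiber length = 366 * 0.023 = 8.418 m
Step 3: Linear density = 6.43 mg / 8.418 m = 0.7638 mg/m
Step 4: fineness = 0.7638 * 1000 = 763.8 mtex

763.8 mtex


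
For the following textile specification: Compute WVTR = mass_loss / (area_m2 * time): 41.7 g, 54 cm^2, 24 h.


Formula: WVTR = mass_loss / (area * time)
Step 1: Convert area: 54 cm^2 = 0.0054 m^2
Step 2: WVTR = 41.7 g / (0.0054 m^2 * 24 h)
Step 3: WVTR = 41.7 / 0.1296 = 321.8 g/m^2/h

321.8 g/m^2/h


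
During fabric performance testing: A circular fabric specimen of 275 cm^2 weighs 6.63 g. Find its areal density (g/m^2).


Formula: GSM = mass_g / area_m2
Step 1: Convert area: 275 cm^2 = 275 / 10000 = 0.0275 m^2
Step 2: GSM = 6.63 g / 0.0275 m^2 = 241.1 g/m^2

241.1 g/m^2


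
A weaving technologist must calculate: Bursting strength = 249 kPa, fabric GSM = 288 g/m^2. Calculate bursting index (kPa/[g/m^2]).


Formula: Bursting Index = Bursting Strength / Fabric GSM
BI = 249 kPa / 288 g/m^2
BI = 0.865 kPa/(g/m^2)

0.865 kPa/(g/m^2)


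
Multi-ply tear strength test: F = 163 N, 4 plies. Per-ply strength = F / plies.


Formula: Per-ply strength = Total force / Number of plies
Per-ply = 163 N / 4
Per-ply = 40.75 N

40.75 N


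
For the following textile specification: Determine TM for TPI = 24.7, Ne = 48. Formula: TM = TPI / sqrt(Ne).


Formula: TM = TPI / sqrt(Ne)
Step 1: sqrt(Ne) = sqrt(48) = 6.9282
Step 2: TM = 24.7 / 6.9282 = 3.57

3.57 TM


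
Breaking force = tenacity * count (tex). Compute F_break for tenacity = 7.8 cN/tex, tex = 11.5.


Formula: Breaking force = Tenacity * Linear density
F = 7.8 cN/tex * 11.5 tex
F = 89.70 cN

89.70 cN


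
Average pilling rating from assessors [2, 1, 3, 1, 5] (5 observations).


Formula: Mean = sum / count
Sum = 2 + 1 + 3 + 1 + 5 = 12
Mean = 12 / 5 = 2.4

2.4


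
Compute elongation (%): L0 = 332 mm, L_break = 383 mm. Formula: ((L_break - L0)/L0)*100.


Formula: Elongation (%) = ((L_break - L0) / L0) * 100
Step 1: Extension = 383 - 332 = 51 mm
Step 2: Elongation = (51 / 332) * 100
Step 3: Elongation = 0.153614 * 100 = 15.3614% ≈ 15.4%

15.4%


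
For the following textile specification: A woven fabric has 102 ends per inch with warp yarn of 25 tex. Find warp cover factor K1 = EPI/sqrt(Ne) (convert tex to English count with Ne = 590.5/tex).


Formula: K1 = EPI / sqrt(Ne), with Ne = 590.5 / tex_warp
Step 1: Ne = 590.5 / 25 = 23.62
Step 2: sqrt(Ne) = sqrt(23.62) = 4.86
Step 3: K1 = 102 / 4.86 = 21.0

21.0


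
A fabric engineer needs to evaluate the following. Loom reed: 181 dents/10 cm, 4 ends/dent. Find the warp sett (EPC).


Formula: EPC = (dents per 10 cm * ends per dent) / 10
Step 1: Total ends per 10 cm = 181 * 4 = 724
Step 2: EPC = 724 / 10 = 72.4 ends/cm

72.4 ends/cm


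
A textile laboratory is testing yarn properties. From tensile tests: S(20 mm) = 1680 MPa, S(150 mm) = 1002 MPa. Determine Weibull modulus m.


Formula: m = ln(L1/L2) / ln(S2/S1)
Step 1: ln(L1/L2) = ln(20/150) = -2.01490
Step 2: S2/S1 = 1002/1680 = 0.59643
Step 3: ln(S2/S1) = ln(0.59643) = -0.51679
Step 4: m = -2.01490 / -0.51679 = 3.90

3.90 (Weibull m)


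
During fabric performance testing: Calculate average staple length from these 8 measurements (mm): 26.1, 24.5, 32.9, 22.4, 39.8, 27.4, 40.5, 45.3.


Formula: Mean = sum of lengths / count
Sum = 26.1 + 24.5 + 32.9 + 22.4 + 39.8 + 27.4 + 40.5 + 45.3
Sum = 258.9 mm
Mean = 258.9 / 8 = 32.36 mm

32.36 mm


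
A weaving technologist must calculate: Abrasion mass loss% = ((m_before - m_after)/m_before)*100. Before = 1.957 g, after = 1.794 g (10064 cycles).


Formula: Mass loss% = ((m_before - m_after) / m_before) * 100
Step 1: Mass loss = 1.957 - 1.794 = 0.163 g
Step 2: Ratio = 0.163 / 1.957 = 0.0832908
Step 3: Mass loss% = 0.0832908 * 100 = 8.32908% ≈ 8.33%

8.33%


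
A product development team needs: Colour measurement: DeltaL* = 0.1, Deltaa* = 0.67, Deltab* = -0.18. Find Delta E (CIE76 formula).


Formula: Delta E = sqrt(dL*^2 + da*^2 + db*^2)
Step 1: dL*^2 = 0.1^2 = 0.01
Step 2: da*^2 = 0.67^2 = 0.4489
Step 3: db*^2 = (-0.18)^2 = 0.0324
Step 4: Sum = 0.01 + 0.4489 + 0.0324 = 0.4913
Step 5: Delta E = sqrt(0.4913) = 0.7

0.7 Delta E


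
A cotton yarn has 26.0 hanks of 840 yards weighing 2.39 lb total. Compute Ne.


Formula: Ne = hanks / mass_lb
Substituting: Ne = 26.0 / 2.39
Ne = 10.9

10.9 Ne


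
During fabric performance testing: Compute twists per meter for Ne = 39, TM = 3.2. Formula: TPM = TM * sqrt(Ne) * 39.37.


Formula: TPM = TM * sqrt(Ne) * 39.37
Step 1: sqrt(Ne) = sqrt(39) = 6.245
Step 2: TM * sqrt(Ne) = 3.2 * 6.245 = 19.984
Step 3: TPM = 19.984 * 39.37 = 787 twists/m

787 twists/m


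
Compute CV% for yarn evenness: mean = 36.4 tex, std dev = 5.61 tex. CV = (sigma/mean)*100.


Formula: CV% = (standard deviation / mean) * 100
Step 1: Ratio = 5.61 / 36.4 = 0.154121
Step 2: CV% = 0.154121 * 100 = 15.4121% ≈ 15.4%

15.4%


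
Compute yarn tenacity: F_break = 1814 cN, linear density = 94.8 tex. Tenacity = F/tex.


Formula: Tenacity = Breaking force / Linear density
Tenacity = 1814 cN / 94.8 tex
Tenacity = 19.14 cN/tex

19.14 cN/tex


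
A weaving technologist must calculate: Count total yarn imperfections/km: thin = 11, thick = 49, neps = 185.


Formula: Total = thin places + thick places + neps
Total = 11 + 49 + 185
Total = 245 imperfections/km

245 imperfections/km


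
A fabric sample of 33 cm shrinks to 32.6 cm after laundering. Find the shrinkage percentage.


Formula: Shrinkage% = ((L_before - L_after) / L_before) * 100
Step 1: Shrinkage = 33 - 32.6 = 0.4 cm
Step 2: Shrinkage% = (0.4 / 33) * 100
Step 3: Shrinkage% = 0.012121 * 100 = 1.2121% ≈ 1.2%

1.2%


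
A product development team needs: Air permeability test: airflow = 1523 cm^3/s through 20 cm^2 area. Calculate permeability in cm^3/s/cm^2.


Formula: Air Permeability = Airflow / Test Area
AP = 1523 cm^3/s / 20 cm^2
AP = 76.2 cm^3/s/cm^2

76.2 cm^3/s/cm^2


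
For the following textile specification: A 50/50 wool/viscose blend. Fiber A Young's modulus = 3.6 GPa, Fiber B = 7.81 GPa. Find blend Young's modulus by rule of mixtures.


Formula: Blend property = (fraction_A * property_A) + (fraction_B * property_B)
Step 1: Contribution A = 50/100 * 3.6 GPa = 1.8 GPa
Step 2: Contribution B = 50/100 * 7.81 GPa = 3.905 GPa
Step 3: Blend Young's modulus = 1.8 + 3.905 = 5.705 GPa

5.705 GPa


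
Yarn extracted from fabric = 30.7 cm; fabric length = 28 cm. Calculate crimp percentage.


Formula: Crimp% = ((L_yarn - L_fabric) / L_fabric) * 100
Step 1: Extension = 30.7 - 28 = 2.7 cm
Step 2: Crimp% = (2.7 / 28) * 100
Step 3: Crimp% = 0.096429 * 100 = 9.6429% ≈ 9.6%

9.6%


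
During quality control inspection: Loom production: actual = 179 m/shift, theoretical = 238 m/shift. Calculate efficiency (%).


Formula: Efficiency% = (Actual output / Theoretical output) * 100
Efficiency% = (179 / 238) * 100
Efficiency% = 0.752101 * 100 = 75.2101% ≈ 75.2%

75.2%


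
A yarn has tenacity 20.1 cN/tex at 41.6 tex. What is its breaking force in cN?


Formula: Breaking force = Tenacity * Linear density
F = 20.1 cN/tex * 41.6 tex
F = 836.16 cN

836.16 cN


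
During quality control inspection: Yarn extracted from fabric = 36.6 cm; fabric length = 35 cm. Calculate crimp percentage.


Formula: Crimp% = ((L_yarn - L_fabric) / L_fabric) * 100
Step 1: Extension = 36.6 - 35 = 1.6 cm
Step 2: Crimp% = (1.6 / 35) * 100
Step 3: Crimp% = 0.045714 * 100 = 4.5714% ≈ 4.6%

4.6%


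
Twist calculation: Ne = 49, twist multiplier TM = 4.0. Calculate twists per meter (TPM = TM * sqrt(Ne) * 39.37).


Formula: TPM = TM * sqrt(Ne) * 39.37
Step 1: sqrt(Ne) = sqrt(49) = 7
Step 2: TM * sqrt(Ne) = 4.0 * 7 = 28
Step 3: TPM = 28 * 39.37 = 1102 twists/m

1102 twists/m


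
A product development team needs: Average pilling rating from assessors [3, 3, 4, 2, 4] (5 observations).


Formula: Mean = sum / count
Sum = 3 + 3 + 4 + 2 + 4 = 16
Mean = 16 / 5 = 3.2

3.2


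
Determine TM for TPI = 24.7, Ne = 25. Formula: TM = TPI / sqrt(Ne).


Formula: TM = TPI / sqrt(Ne)
Step 1: sqrt(Ne) = sqrt(25) = 5
Step 2: TM = 24.7 / 5 = 4.94

4.94 TM


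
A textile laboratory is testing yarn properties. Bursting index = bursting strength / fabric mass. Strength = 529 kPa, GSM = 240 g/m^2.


Formula: Bursting Index = Bursting Strength / Fabric GSM
BI = 529 kPa / 240 g/m^2
BI = 2.204 kPa/(g/m^2)

2.204 kPa/(g/m^2)


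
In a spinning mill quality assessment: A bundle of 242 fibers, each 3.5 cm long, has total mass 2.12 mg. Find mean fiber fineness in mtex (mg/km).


Formula: fineness (mtex) = mass (mg) / total length (km) = (mass_mg / total_length_m) * 1000
Step 1: Convert fiber length: 3.5 cm = 0.035 m
Step 2: Total fiber length = 242 * 0.035 = 8.47 m
Step 3: Linear density = 2.12 mg / 8.47 m = 0.2503 mg/m
Step 4: fineness = 0.2503 * 1000 = 250.3 mtex

250.3 mtex


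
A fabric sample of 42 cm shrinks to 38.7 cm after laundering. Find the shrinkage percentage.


Formula: Shrinkage% = ((L_before - L_after) / L_before) * 100
Step 1: Shrinkage = 42 - 38.7 = 3.3 cm
Step 2: Shrinkage% = (3.3 / 42) * 100
Step 3: Shrinkage% = 0.078571 * 100 = 7.8571% ≈ 7.9%

7.9%


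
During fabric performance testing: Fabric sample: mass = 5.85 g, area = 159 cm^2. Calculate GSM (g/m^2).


Formula: GSM = mass_g / area_m2
Step 1: Convert area: 159 cm^2 = 159 / 10000 = 0.0159 m^2
Step 2: GSM = 5.85 g / 0.0159 m^2 = 367.9 g/m^2

367.9 g/m^2


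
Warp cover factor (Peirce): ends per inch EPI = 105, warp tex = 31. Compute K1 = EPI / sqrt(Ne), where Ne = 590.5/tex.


Formula: K1 = EPI / sqrt(Ne), with Ne = 590.5 / tex_warp
Step 1: Ne = 590.5 / 31 = 19.048
Step 2: sqrt(Ne) = sqrt(19.048) = 4.3644
Step 3: K1 = 105 / 4.3644 = 24.1

24.1


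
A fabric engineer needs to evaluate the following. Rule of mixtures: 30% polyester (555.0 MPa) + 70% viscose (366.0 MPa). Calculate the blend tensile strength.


Formula: Blend property = (fraction_A * property_A) + (fraction_B * property_B)
Step 1: Contribution A = 30/100 * 555.0 MPa = 166.5 MPa
Step 2: Contribution B = 70/100 * 366.0 MPa = 256.2 MPa
Step 3: Blend tensile strength = 166.5 + 256.2 = 422.7 MPa

422.7 MPa


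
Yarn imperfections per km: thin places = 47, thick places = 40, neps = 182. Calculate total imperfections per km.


Formula: Total = thin places + thick places + neps
Total = 47 + 40 + 182
Total = 269 imperfections/km

269 imperfections/km


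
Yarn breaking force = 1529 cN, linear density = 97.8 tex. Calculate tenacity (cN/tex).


Formula: Tenacity = Breaking force / Linear density
Tenacity = 1529 cN / 97.8 tex
Tenacity = 15.63 cN/tex

15.63 cN/tex


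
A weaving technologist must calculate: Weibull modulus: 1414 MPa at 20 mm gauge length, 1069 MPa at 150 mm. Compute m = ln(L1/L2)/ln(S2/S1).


Formula: m = ln(L1/L2) / ln(S2/S1)
Step 1: ln(L1/L2) = ln(20/150) = -2.01490
Step 2: S2/S1 = 1069/1414 = 0.75601
Step 3: ln(S2/S1) = ln(0.75601) = -0.27970
Step 4: m = -2.01490 / -0.27970 = 7.20

7.20 (Weibull m)


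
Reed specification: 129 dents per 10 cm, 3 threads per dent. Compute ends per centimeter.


Formula: EPC = (dents per 10 cm * ends per dent) / 10
Step 1: Total ends per 10 cm = 129 * 3 = 387
Step 2: EPC = 387 / 10 = 38.7 ends/cm

38.7 ends/cm


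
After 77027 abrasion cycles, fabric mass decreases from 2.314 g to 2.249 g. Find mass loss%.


Formula: Mass loss% = ((m_before - m_after) / m_before) * 100
Step 1: Mass loss = 2.314 - 2.249 = 0.065 g
Step 2: Ratio = 0.065 / 2.314 = 0.0280899
Step 3: Mass loss% = 0.0280899 * 100 = 2.80899% ≈ 2.81%

2.81%


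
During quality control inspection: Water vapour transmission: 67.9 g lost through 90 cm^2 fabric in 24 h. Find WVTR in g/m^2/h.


Formula: WVTR = mass_loss / (area * time)
Step 1: Convert area: 90 cm^2 = 0.009 m^2
Step 2: WVTR = 67.9 g / (0.009 m^2 * 24 h)
Step 3: WVTR = 67.9 / 0.216 = 314.4 g/m^2/h

314.4 g/m^2/h


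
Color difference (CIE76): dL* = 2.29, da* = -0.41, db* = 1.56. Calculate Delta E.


Formula: Delta E = sqrt(dL*^2 + da*^2 + db*^2)
Step 1: dL*^2 = 2.29^2 = 5.2441
Step 2: da*^2 = (-0.41)^2 = 0.1681
Step 3: db*^2 = 1.56^2 = 2.4336
Step 4: Sum = 5.2441 + 0.1681 + 2.4336 = 7.8458
Step 5: Delta E = sqrt(7.8458) = 2.8

2.8 Delta E


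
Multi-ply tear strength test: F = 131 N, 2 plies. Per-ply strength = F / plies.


Formula: Per-ply strength = Total force / Number of plies
Per-ply = 131 N / 2
Per-ply = 65.5 N

65.5 N


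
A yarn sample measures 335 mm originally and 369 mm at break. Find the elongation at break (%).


Formula: Elongation (%) = ((L_break - L0) / L0) * 100
Step 1: Extension = 369 - 335 = 34 mm
Step 2: Elongation = (34 / 335) * 100
Step 3: Elongation = 0.101493 * 100 = 10.1493% ≈ 10.1%

10.1%


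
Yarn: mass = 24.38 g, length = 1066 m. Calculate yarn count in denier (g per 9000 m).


Formula: den = (mass_g / length_m) * 9000
Substituting: den = (24.38 / 1066) * 9000
Intermediate: 24.38 / 1066 = 0.02287054 g/m
den = 0.02287054 * 9000 = 205.8 denier

205.8 denier


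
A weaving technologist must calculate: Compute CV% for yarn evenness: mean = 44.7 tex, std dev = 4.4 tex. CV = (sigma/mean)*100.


Formula: CV% = (standard deviation / mean) * 100
Step 1: Ratio = 4.4 / 44.7 = 0.098434
Step 2: CV% = 0.098434 * 100 = 9.8434% ≈ 9.8%

9.8%


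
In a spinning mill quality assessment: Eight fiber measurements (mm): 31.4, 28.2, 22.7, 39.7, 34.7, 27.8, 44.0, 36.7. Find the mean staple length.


Formula: Mean = sum of lengths / count
Sum = 31.4 + 28.2 + 22.7 + 39.7 + 34.7 + 27.8 + 44.0 + 36.7
Sum = 265.2 mm
Mean = 265.2 / 8 = 33.15 mm

33.15 mm


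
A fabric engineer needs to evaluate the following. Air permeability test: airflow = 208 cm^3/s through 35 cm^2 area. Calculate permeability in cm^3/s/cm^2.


Formula: Air Permeability = Airflow / Test Area
AP = 208 cm^3/s / 35 cm^2
AP = 5.9 cm^3/s/cm^2

5.9 cm^3/s/cm^2
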